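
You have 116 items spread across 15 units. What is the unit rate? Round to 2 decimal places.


Total items = 116
Number of units = 15
Unit rate = 116 / 15
= 7.73 items per unit

7.73


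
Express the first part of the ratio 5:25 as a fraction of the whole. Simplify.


Total parts = 5 + 25 = 30
First part fraction = 5/30
Simplify: 5/30 = 1/6

1/6


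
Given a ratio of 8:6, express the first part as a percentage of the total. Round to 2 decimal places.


Total parts = 8 + 6 = 14
First part fraction = 8/14
Percentage = (8/14) * 100
= 0.571429 * 100
= 57.14%

57.14


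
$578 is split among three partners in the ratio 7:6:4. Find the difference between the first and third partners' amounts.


Total parts = 7 + 6 + 4 = 17
Value per part = 578 / 17 = 34
Shares: 7*34=238, 6*34=204, 4*34=136
First share = 238, third share = 136
Difference = |238 - 136| = 102

102


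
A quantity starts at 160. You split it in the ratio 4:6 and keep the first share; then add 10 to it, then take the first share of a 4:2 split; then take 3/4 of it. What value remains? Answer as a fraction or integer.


Start with 160.
Step 1: Split 4:6, first share = 160 * 4/10 = 64
Step 2: Add 10: 64+10=74; split 4:2 first = 74*4/6 = 148/3
Step 3: Take 3/4: 148/3 * 3/4 = 37
Final result = 37

37


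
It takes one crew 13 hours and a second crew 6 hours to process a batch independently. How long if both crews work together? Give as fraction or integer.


Rate of A = 1/13 job per hour
Rate of B = 1/6 job per hour
Combined rate = 1/13 + 1/6
Find common denominator: (6 + 13)/(13*6) = 19/78
Combined rate = 19/78 job per hour
Time together = 1 / (19/78) = 78/19 hours

78/19


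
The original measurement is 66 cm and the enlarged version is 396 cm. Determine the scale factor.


Original length = 66 cm
Scaled length = 396 cm
Scale factor = 396 / 66
= 6

6


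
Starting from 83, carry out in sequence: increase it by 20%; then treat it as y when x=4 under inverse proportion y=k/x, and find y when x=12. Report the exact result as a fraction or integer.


Start with 83.
Step 1: Increase by 20%: 83 * 120/100 = 498/5
Step 2: Inverse prop: k = (498/5)*4; new y = k/12 = 498/5*4/12 = 166/5
Final result = 166/5

166/5


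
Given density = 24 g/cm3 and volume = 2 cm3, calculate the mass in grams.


Using mass = density * volume
Density = 24 g/cm3
Volume = 2 cm3
Mass = 24 * 2
= 48 g

48


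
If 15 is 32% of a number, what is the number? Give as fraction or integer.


Given: 15 is 32% of the whole
Set up: 15 = 32/100 * whole
whole = 15 * 100 / 32
whole = 1500 / 32
whole = 375/8

375/8


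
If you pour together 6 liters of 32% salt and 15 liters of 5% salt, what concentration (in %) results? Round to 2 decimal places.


Solute in mixture 1 = 32% of 6 L = 6*32/100 = 48/25 L
Solute in mixture 2 = 5% of 15 L = 15*5/100 = 3/4 L
Total solute = 48/25 + 3/4 = 267/100 L
Total volume = 6 + 15 = 21 L
Final concentration = 267/100/21 * 100 = 12.71%

12.71


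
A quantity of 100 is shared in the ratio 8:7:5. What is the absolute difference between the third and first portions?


Total parts = 8 + 7 + 5 = 20
Value per part = 100 / 20 = 5
Shares: 8*5=40, 7*5=35, 5*5=25
Third share = 25, first share = 40
Difference = |25 - 40| = 15

15


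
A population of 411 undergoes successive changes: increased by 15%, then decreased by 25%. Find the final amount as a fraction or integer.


Start: 411
Step 1: increase by 15% => multiply by 115/100
  411 * 115/100 = 9453/20
Step 2: decrease by 25% => multiply by 75/100
  9453/20 * 75/100 = 28359/80
Final value = 28359/80

28359/80


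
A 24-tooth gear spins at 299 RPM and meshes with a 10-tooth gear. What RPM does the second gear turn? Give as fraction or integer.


Gear ratio: teeth_A * RPM_A = teeth_B * RPM_B
24 * 299 = 10 * RPM_B
7176 = 10 * RPM_B
RPM_B = 7176 / 10
RPM_B = 3588/5

3588/5


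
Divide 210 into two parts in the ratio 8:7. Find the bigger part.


Total parts = 8 + 7 = 15
Value per part = 210 / 15 = 14
First share = 8 * 14 = 112
Second share = 7 * 14 = 98
Larger share = 112

112


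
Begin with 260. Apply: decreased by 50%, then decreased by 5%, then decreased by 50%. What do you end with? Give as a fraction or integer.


Start: 260
Step 1: decrease by 50% => multiply by 50/100
  260 * 50/100 = 130
Step 2: decrease by 5% => multiply by 95/100
  130 * 95/100 = 247/2
Step 3: decrease by 50% => multiply by 50/100
  247/2 * 50/100 = 247/4
Final value = 247/4

247/4


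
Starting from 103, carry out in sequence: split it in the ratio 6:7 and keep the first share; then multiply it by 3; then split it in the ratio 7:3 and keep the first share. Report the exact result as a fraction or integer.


Start with 103.
Step 1: Split 6:7, first share = 103 * 6/13 = 618/13
Step 2: Multiply by 3: 618/13 * 3 = 1854/13
Step 3: Split 7:3, first share = 1854/13 * 7/10 = 6489/65
Final result = 6489/65

6489/65


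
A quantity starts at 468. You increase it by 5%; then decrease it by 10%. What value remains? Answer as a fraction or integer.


Start with 468.
Step 1: Increase by 5%: 468 * 105/100 = 2457/5
Step 2: Decrease by 10%: 2457/5 * 90/100 = 22113/50
Final result = 22113/50

22113/50


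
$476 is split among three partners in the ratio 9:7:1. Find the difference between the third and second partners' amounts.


Total parts = 9 + 7 + 1 = 17
Value per part = 476 / 17 = 28
Shares: 9*28=252, 7*28=196, 1*28=28
Third share = 28, second share = 196
Difference = |28 - 196| = 168

168


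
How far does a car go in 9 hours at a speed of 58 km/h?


Using distance = speed * time
Speed = 58 km/h
Time = 9 hours
Distance = 58 * 9
= 522 km

522


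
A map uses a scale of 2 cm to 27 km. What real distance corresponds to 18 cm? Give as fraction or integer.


Map scale: 2 cm = 27 km
Measured distance on map = 18 cm
Set up proportion: 18 * 27 / 2
= 486 / 2
= 243 km

243


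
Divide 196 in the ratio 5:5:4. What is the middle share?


Ratio = 5:5:4
Total parts = 5 + 5 + 4 = 14
Value per part = 196 / 14 = 14
First share = 5 * 14 = 70
Middle share = 5 * 14 = 70
Third share = 4 * 14 = 56

70


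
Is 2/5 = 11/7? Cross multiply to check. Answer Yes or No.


Cross multiply to check 2/5 = 11/7
Left cross product: 2 * 7 = 14
Right cross product: 5 * 11 = 55
14 != 55
Not equal, so proportions differ => No

No


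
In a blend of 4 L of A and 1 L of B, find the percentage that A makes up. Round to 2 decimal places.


Volume of A = 4 L
Volume of B = 1 L
Total volume = 4 + 1 = 5 L
Percentage of A = (4/5) * 100
= 80.00%

80.00


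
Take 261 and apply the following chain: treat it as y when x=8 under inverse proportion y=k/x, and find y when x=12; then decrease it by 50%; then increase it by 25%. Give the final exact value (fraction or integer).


Start with 261.
Step 1: Inverse prop: k = (261)*8; new y = k/12 = 261*8/12 = 174
Step 2: Decrease by 50%: 174 * 50/100 = 87
Step 3: Increase by 25%: 87 * 125/100 = 435/4
Final result = 435/4

435/4


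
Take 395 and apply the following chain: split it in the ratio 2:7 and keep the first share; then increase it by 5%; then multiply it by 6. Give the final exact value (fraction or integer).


Start with 395.
Step 1: Split 2:7, first share = 395 * 2/9 = 790/9
Step 2: Increase by 5%: 790/9 * 105/100 = 553/6
Step 3: Multiply by 6: 553/6 * 6 = 553
Final result = 553

553


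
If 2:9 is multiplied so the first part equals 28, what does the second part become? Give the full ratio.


Original ratio: 2:9
First term target: 28
Scale factor = 28 / 2 = 14
Multiply second term: 9 * 14 = 126
Equivalent ratio = 28:126

28:126


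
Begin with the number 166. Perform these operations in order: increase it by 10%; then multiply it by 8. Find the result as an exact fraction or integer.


Start with 166.
Step 1: Increase by 10%: 166 * 110/100 = 913/5
Step 2: Multiply by 8: 913/5 * 8 = 7304/5
Final result = 7304/5

7304/5


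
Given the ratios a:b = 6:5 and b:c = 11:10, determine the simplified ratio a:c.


Given a:b = 6:5 and b:c = 11:10
Make b consistent. Multiply first ratio by 11: a:b = 66:55
Multiply second ratio by 5: b:c = 55:50
Now b = 55 in both, so a:b:c = 66:55:50
Therefore a:c = 66:50
Simplify by GCD: a:c = 33:25

33:25


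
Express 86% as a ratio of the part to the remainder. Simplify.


Part = 86%, Remainder = 14%
Ratio = 86:14
GCD(86, 14) = 2
Simplify: 43:7 = 43:7

43:7


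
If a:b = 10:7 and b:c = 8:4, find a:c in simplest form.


Given a:b = 10:7 and b:c = 8:4
Make b consistent. Multiply first ratio by 8: a:b = 80:56
Multiply second ratio by 7: b:c = 56:28
Now b = 56 in both, so a:b:c = 80:56:28
Therefore a:c = 80:28
Simplify by GCD: a:c = 20:7

20:7


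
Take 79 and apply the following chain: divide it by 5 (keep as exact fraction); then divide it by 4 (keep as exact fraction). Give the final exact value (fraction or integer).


Start with 79.
Step 1: Divide by 5: 79 / 5 = 79/5
Step 2: Divide by 4: 79/5 / 4 = 79/20
Final result = 79/20

79/20


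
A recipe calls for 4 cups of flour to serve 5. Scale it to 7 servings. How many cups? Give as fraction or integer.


Original: 4 cups for 5 servings
Target servings = 7
Scaling factor = 7/5
New amount = 4 * 7/5
= 28/5
= 28/5 cups

28/5


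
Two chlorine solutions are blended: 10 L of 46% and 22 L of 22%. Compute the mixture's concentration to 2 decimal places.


Solute in mixture 1 = 46% of 10 L = 10*46/100 = 23/5 L
Solute in mixture 2 = 22% of 22 L = 22*22/100 = 121/25 L
Total solute = 23/5 + 121/25 = 236/25 L
Total volume = 10 + 22 = 32 L
Final concentration = 236/25/32 * 100 = 29.50%

29.50


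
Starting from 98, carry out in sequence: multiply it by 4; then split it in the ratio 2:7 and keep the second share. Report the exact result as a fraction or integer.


Start with 98.
Step 1: Multiply by 4: 98 * 4 = 392
Step 2: Split 2:7, second share = 392 * 7/9 = 2744/9
Final result = 2744/9

2744/9


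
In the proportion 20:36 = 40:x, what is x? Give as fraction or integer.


Setting up: 20/36 = 40/x
Cross multiply: 20 * x = 36 * 40
20x = 1440
x = 1440/20
x = 72

72


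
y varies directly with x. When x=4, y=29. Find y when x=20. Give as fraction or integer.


Direct proportion: y = kx
Find k: k = 29/4 = 29/4
Compute y at x=20: y = 29/4 * 20
y = 145

145


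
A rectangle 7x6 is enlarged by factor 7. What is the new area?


Original dimensions: 7 x 6
Enlargement factor = 7
New width = 7 * 7 = 49
New height = 6 * 7 = 42
New area = 49 * 42 = 2058

2058


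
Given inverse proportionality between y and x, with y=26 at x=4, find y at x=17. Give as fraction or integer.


Inverse proportion: y = k/x
Find k: k = 4 * 26 = 104
Compute y at x=17: y = 104/17
y = 104/17

104/17


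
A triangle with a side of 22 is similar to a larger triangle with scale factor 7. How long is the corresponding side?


Similar triangles have proportional sides
Scale factor = 7
Smaller side = 22
Corresponding larger side = 22 * 7
= 154

154


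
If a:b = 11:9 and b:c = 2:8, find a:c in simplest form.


Given a:b = 11:9 and b:c = 2:8
Make b consistent. Multiply first ratio by 2: a:b = 22:18
Multiply second ratio by 9: b:c = 18:72
Now b = 18 in both, so a:b:c = 22:18:72
Therefore a:c = 22:72
Simplify by GCD: a:c = 11:36

11:36


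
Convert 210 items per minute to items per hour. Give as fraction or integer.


Converting from per minute to per hour
Rate = 210 items per minute
Multiply by 60: 210 * 60
= 12600 items per hour

12600


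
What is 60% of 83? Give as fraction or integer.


Compute 60% of 83
Convert percentage: 60% = 60/100
Multiply: 83 * 60/100
= 4980/100
= 249/5

249/5


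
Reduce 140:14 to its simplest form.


Find GCD(140, 14)
GCD = 14
Divide both by 14: 140/14 = 10, 14/14 = 1
Simplified ratio = 10:1

10:1


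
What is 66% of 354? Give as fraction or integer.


Compute 66% of 354
Convert percentage: 66% = 66/100
Multiply: 354 * 66/100
= 23364/100
= 5841/25

5841/25


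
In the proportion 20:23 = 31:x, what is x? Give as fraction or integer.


Setting up: 20/23 = 31/x
Cross multiply: 20 * x = 23 * 31
20x = 713
x = 713/20
x = 713/20

713/20


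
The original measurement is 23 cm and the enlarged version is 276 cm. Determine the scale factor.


Original length = 23 cm
Scaled length = 276 cm
Scale factor = 276 / 23
= 12

12


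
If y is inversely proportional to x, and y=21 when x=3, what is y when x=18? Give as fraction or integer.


Inverse proportion: y = k/x
Find k: k = 3 * 21 = 63
Compute y at x=18: y = 63/18
y = 7/2

7/2


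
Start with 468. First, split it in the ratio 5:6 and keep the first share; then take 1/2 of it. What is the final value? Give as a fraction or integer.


Start with 468.
Step 1: Split 5:6, first share = 468 * 5/11 = 2340/11
Step 2: Take 1/2: 2340/11 * 1/2 = 1170/11
Final result = 1170/11

1170/11


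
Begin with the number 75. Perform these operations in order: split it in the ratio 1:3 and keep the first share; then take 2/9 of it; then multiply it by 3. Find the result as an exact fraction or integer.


Start with 75.
Step 1: Split 1:3, first share = 75 * 1/4 = 75/4
Step 2: Take 2/9: 75/4 * 2/9 = 25/6
Step 3: Multiply by 3: 25/6 * 3 = 25/2
Final result = 25/2

25/2


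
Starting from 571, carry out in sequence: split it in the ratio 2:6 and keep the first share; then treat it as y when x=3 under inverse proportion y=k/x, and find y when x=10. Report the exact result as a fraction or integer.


Start with 571.
Step 1: Split 2:6, first share = 571 * 2/8 = 571/4
Step 2: Inverse prop: k = (571/4)*3; new y = k/10 = 571/4*3/10 = 1713/40
Final result = 1713/40

1713/40


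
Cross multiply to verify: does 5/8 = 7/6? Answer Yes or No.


Cross multiply to check 5/8 = 7/6
Left cross product: 5 * 6 = 30
Right cross product: 8 * 7 = 56
30 != 56
Not equal, so proportions differ => No

No


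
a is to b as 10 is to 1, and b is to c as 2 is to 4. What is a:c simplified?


Given a:b = 10:1 and b:c = 2:4
Make b consistent. Multiply first ratio by 2: a:b = 20:2
Multiply second ratio by 1: b:c = 2:4
Now b = 2 in both, so a:b:c = 20:2:4
Therefore a:c = 20:4
Simplify by GCD: a:c = 5:1

5:1


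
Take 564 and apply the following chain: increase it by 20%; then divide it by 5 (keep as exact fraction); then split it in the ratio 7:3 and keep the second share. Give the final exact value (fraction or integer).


Start with 564.
Step 1: Increase by 20%: 564 * 120/100 = 3384/5
Step 2: Divide by 5: 3384/5 / 5 = 3384/25
Step 3: Split 7:3, second share = 3384/25 * 3/10 = 5076/125
Final result = 5076/125

5076/125


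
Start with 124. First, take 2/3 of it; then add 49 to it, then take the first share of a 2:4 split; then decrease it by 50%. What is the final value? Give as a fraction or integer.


Start with 124.
Step 1: Take 2/3: 124 * 2/3 = 248/3
Step 2: Add 49: 248/3+49=395/3; split 2:4 first = 395/3*2/6 = 395/9
Step 3: Decrease by 50%: 395/9 * 50/100 = 395/18
Final result = 395/18

395/18


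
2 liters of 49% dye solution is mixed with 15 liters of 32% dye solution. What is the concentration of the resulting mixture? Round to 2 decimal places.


Solute in mixture 1 = 49% of 2 L = 2*49/100 = 49/50 L
Solute in mixture 2 = 32% of 15 L = 15*32/100 = 24/5 L
Total solute = 49/50 + 24/5 = 289/50 L
Total volume = 2 + 15 = 17 L
Final concentration = 289/50/17 * 100 = 34.00%

34.00


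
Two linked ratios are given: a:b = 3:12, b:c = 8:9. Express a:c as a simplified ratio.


Given a:b = 3:12 and b:c = 8:9
Make b consistent. Multiply first ratio by 8: a:b = 24:96
Multiply second ratio by 12: b:c = 96:108
Now b = 96 in both, so a:b:c = 24:96:108
Therefore a:c = 24:108
Simplify by GCD: a:c = 2:9

2:9


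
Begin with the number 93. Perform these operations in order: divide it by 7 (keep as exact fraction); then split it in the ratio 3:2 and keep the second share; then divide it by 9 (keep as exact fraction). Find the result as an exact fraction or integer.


Start with 93.
Step 1: Divide by 7: 93 / 7 = 93/7
Step 2: Split 3:2, second share = 93/7 * 2/5 = 186/35
Step 3: Divide by 9: 186/35 / 9 = 62/105
Final result = 62/105

62/105


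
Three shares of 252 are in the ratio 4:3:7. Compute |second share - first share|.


Total parts = 4 + 3 + 7 = 14
Value per part = 252 / 14 = 18
Shares: 4*18=72, 3*18=54, 7*18=126
Second share = 54, first share = 72
Difference = |54 - 72| = 18

18


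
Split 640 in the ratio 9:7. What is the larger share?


Total parts = 9 + 7 = 16
Value per part = 640 / 16 = 40
First share = 9 * 40 = 360
Second share = 7 * 40 = 280
Larger share = 360

360


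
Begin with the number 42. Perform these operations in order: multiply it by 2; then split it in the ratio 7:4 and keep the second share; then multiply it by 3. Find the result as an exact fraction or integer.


Start with 42.
Step 1: Multiply by 2: 42 * 2 = 84
Step 2: Split 7:4, second share = 84 * 4/11 = 336/11
Step 3: Multiply by 3: 336/11 * 3 = 1008/11
Final result = 1008/11

1008/11


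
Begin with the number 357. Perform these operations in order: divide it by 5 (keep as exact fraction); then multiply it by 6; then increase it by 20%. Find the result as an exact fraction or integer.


Start with 357.
Step 1: Divide by 5: 357 / 5 = 357/5
Step 2: Multiply by 6: 357/5 * 6 = 2142/5
Step 3: Increase by 20%: 2142/5 * 120/100 = 12852/25
Final result = 12852/25

12852/25


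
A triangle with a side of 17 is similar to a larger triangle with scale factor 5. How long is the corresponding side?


Similar triangles have proportional sides
Scale factor = 5
Smaller side = 17
Corresponding larger side = 17 * 5
= 85

85


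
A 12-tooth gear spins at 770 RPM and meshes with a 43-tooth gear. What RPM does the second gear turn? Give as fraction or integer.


Gear ratio: teeth_A * RPM_A = teeth_B * RPM_B
12 * 770 = 43 * RPM_B
9240 = 43 * RPM_B
RPM_B = 9240 / 43
RPM_B = 9240/43

9240/43


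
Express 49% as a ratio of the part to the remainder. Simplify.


Part = 49%, Remainder = 51%
Ratio = 49:51
GCD(49, 51) = 1
Simplify: 49:51 = 49:51

49:51


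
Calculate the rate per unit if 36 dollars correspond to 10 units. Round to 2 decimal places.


Total dollars = 36
Number of units = 10
Unit rate = 36 / 10
= 3.60 dollars per unit

3.60


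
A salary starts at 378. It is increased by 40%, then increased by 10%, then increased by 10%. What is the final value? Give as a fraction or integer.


Start: 378
Step 1: increase by 40% => multiply by 140/100
  378 * 140/100 = 2646/5
Step 2: increase by 10% => multiply by 110/100
  2646/5 * 110/100 = 14553/25
Step 3: increase by 10% => multiply by 110/100
  14553/25 * 110/100 = 160083/250
Final value = 160083/250

160083/250


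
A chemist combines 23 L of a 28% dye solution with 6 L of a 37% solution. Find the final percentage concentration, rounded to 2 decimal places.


Solute in mixture 1 = 28% of 23 L = 23*28/100 = 161/25 L
Solute in mixture 2 = 37% of 6 L = 6*37/100 = 111/50 L
Total solute = 161/25 + 111/50 = 433/50 L
Total volume = 23 + 6 = 29 L
Final concentration = 433/50/29 * 100 = 29.86%

29.86


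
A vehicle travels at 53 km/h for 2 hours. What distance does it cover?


Using distance = speed * time
Speed = 53 km/h
Time = 2 hours
Distance = 53 * 2
= 106 km

106


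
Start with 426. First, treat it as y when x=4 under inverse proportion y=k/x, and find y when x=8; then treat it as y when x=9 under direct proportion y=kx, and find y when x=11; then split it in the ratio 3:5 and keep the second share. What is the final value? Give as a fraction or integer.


Start with 426.
Step 1: Inverse prop: k = (426)*4; new y = k/8 = 426*4/8 = 213
Step 2: Direct prop: k = (213)/9; new y = k*11 = 213*11/9 = 781/3
Step 3: Split 3:5, second share = 781/3 * 5/8 = 3905/24
Final result = 3905/24

3905/24


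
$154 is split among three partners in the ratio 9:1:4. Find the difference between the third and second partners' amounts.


Total parts = 9 + 1 + 4 = 14
Value per part = 154 / 14 = 11
Shares: 9*11=99, 1*11=11, 4*11=44
Third share = 44, second share = 11
Difference = |44 - 11| = 33

33


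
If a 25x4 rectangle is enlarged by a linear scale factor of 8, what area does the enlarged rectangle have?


Original dimensions: 25 x 4
Enlargement factor = 8
New width = 25 * 8 = 200
New height = 4 * 8 = 32
New area = 200 * 32 = 6400

6400


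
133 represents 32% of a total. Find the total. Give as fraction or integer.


Given: 133 is 32% of the whole
Set up: 133 = 32/100 * whole
whole = 133 * 100 / 32
whole = 13300 / 32
whole = 3325/8

3325/8


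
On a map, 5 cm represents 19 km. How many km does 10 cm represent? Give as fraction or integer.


Map scale: 5 cm = 19 km
Measured distance on map = 10 cm
Set up proportion: 10 * 19 / 5
= 190 / 5
= 38 km

38


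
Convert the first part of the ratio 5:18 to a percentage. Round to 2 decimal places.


Total parts = 5 + 18 = 23
First part fraction = 5/23
Percentage = (5/23) * 100
= 0.217391 * 100
= 21.74%

21.74


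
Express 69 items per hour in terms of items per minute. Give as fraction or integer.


Converting from per hour to per minute
Rate = 69 items per hour
Divide by 60: 69/60
= 23/20 items per minute

23/20


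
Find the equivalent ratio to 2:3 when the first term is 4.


Original ratio: 2:3
First term target: 4
Scale factor = 4 / 2 = 2
Multiply second term: 3 * 2 = 6
Equivalent ratio = 4:6

4:6


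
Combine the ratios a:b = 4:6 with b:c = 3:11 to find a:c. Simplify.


Given a:b = 4:6 and b:c = 3:11
Make b consistent. Multiply first ratio by 3: a:b = 12:18
Multiply second ratio by 6: b:c = 18:66
Now b = 18 in both, so a:b:c = 12:18:66
Therefore a:c = 12:66
Simplify by GCD: a:c = 2:11

2:11


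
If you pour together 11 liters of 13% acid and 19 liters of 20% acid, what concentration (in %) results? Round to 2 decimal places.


Solute in mixture 1 = 13% of 11 L = 11*13/100 = 143/100 L
Solute in mixture 2 = 20% of 19 L = 19*20/100 = 19/5 L
Total solute = 143/100 + 19/5 = 523/100 L
Total volume = 11 + 19 = 30 L
Final concentration = 523/100/30 * 100 = 17.43%

17.43


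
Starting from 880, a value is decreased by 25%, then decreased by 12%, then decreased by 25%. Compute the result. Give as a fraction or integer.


Start: 880
Step 1: decrease by 25% => multiply by 75/100
  880 * 75/100 = 660
Step 2: decrease by 12% => multiply by 88/100
  660 * 88/100 = 2904/5
Step 3: decrease by 25% => multiply by 75/100
  2904/5 * 75/100 = 2178/5
Final value = 2178/5

2178/5


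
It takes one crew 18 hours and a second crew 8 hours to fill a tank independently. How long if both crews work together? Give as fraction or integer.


Rate of A = 1/18 job per hour
Rate of B = 1/8 job per hour
Combined rate = 1/18 + 1/8
Find common denominator: (8 + 18)/(18*8) = 26/144
Combined rate = 13/72 job per hour
Time together = 1 / (13/72) = 72/13 hours

72/13


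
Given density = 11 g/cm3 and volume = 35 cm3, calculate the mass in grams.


Using mass = density * volume
Density = 11 g/cm3
Volume = 35 cm3
Mass = 11 * 35
= 385 g

385


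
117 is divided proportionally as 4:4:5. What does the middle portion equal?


Ratio = 4:4:5
Total parts = 4 + 4 + 5 = 13
Value per part = 117 / 13 = 9
First share = 4 * 9 = 36
Middle share = 4 * 9 = 36
Third share = 5 * 9 = 45

36


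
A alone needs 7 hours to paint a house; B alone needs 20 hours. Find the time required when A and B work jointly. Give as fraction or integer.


Rate of A = 1/7 job per hour
Rate of B = 1/20 job per hour
Combined rate = 1/7 + 1/20
Find common denominator: (20 + 7)/(7*20) = 27/140
Combined rate = 27/140 job per hour
Time together = 1 / (27/140) = 140/27 hours

140/27


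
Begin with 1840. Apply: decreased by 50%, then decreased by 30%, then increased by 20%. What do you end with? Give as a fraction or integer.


Start: 1840
Step 1: decrease by 50% => multiply by 50/100
  1840 * 50/100 = 920
Step 2: decrease by 30% => multiply by 70/100
  920 * 70/100 = 644
Step 3: increase by 20% => multiply by 120/100
  644 * 120/100 = 3864/5
Final value = 3864/5

3864/5


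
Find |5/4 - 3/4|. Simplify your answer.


Simplify: 5/4 = 5/4 and 3/4 = 3/4
Find common denominator: LCD = 4
Convert: 5/4 and 3/4
Difference = |5 - 3|/4 = 2/4
Simplified = 1/2

1/2


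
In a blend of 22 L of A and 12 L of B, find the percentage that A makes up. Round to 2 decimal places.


Volume of A = 22 L
Volume of B = 12 L
Total volume = 22 + 12 = 34 L
Percentage of A = (22/34) * 100
= 64.71%

64.71


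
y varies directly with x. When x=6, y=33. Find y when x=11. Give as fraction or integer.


Direct proportion: y = kx
Find k: k = 33/6 = 11/2
Compute y at x=11: y = 11/2 * 11
y = 121/2

121/2


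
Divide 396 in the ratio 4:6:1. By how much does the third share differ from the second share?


Total parts = 4 + 6 + 1 = 11
Value per part = 396 / 11 = 36
Shares: 4*36=144, 6*36=216, 1*36=36
Third share = 36, second share = 216
Difference = |36 - 216| = 180

180


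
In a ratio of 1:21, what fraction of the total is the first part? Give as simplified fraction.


Total parts = 1 + 21 = 22
First part fraction = 1/22
Simplify: 1/22 = 1/22

1/22


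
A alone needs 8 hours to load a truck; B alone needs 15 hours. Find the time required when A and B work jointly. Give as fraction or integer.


Rate of A = 1/8 job per hour
Rate of B = 1/15 job per hour
Combined rate = 1/8 + 1/15
Find common denominator: (15 + 8)/(8*15) = 23/120
Combined rate = 23/120 job per hour
Time together = 1 / (23/120) = 120/23 hours

120/23


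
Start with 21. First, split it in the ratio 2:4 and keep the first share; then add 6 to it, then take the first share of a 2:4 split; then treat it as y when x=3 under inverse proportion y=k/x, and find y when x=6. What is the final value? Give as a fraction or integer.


Start with 21.
Step 1: Split 2:4, first share = 21 * 2/6 = 7
Step 2: Add 6: 7+6=13; split 2:4 first = 13*2/6 = 13/3
Step 3: Inverse prop: k = (13/3)*3; new y = k/6 = 13/3*3/6 = 13/6
Final result = 13/6

13/6


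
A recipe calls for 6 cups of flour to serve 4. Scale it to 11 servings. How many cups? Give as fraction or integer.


Original: 6 cups for 4 servings
Target servings = 11
Scaling factor = 11/4
New amount = 6 * 11/4
= 66/4
= 33/2 cups

33/2


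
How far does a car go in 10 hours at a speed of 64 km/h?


Using distance = speed * time
Speed = 64 km/h
Time = 10 hours
Distance = 64 * 10
= 640 km

640


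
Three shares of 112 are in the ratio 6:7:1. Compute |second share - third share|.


Total parts = 6 + 7 + 1 = 14
Value per part = 112 / 14 = 8
Shares: 6*8=48, 7*8=56, 1*8=8
Second share = 56, third share = 8
Difference = |56 - 8| = 48

48


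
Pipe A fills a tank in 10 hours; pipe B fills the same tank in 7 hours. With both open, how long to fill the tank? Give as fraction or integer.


Rate of A = 1/10 job per hour
Rate of B = 1/7 job per hour
Combined rate = 1/10 + 1/7
Find common denominator: (7 + 10)/(10*7) = 17/70
Combined rate = 17/70 job per hour
Time together = 1 / (17/70) = 70/17 hours

70/17


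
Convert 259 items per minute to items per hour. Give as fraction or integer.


Converting from per minute to per hour
Rate = 259 items per minute
Multiply by 60: 259 * 60
= 15540 items per hour

15540


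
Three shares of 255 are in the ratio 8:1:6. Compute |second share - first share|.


Total parts = 8 + 1 + 6 = 15
Value per part = 255 / 15 = 17
Shares: 8*17=136, 1*17=17, 6*17=102
Second share = 17, first share = 136
Difference = |17 - 136| = 119

119


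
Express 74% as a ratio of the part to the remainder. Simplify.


Part = 74%, Remainder = 26%
Ratio = 74:26
GCD(74, 26) = 2
Simplify: 37:13 = 37:13

37:13


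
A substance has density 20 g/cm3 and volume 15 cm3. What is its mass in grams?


Using mass = density * volume
Density = 20 g/cm3
Volume = 15 cm3
Mass = 20 * 15
= 300 g

300


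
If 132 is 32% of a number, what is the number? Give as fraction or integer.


Given: 132 is 32% of the whole
Set up: 132 = 32/100 * whole
whole = 132 * 100 / 32
whole = 13200 / 32
whole = 825/2

825/2


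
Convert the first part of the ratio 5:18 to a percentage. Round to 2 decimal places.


Total parts = 5 + 18 = 23
First part fraction = 5/23
Percentage = (5/23) * 100
= 0.217391 * 100
= 21.74%

21.74


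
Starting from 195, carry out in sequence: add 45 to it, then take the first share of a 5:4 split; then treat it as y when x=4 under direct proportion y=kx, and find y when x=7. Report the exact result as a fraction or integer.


Start with 195.
Step 1: Add 45: 195+45=240; split 5:4 first = 240*5/9 = 400/3
Step 2: Direct prop: k = (400/3)/4; new y = k*7 = 400/3*7/4 = 700/3
Final result = 700/3

700/3


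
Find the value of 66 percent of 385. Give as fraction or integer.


Compute 66% of 385
Convert percentage: 66% = 66/100
Multiply: 385 * 66/100
= 25410/100
= 2541/10

2541/10


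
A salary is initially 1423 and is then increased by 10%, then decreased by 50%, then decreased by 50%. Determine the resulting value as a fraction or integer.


Start: 1423
Step 1: increase by 10% => multiply by 110/100
  1423 * 110/100 = 15653/10
Step 2: decrease by 50% => multiply by 50/100
  15653/10 * 50/100 = 15653/20
Step 3: decrease by 50% => multiply by 50/100
  15653/20 * 50/100 = 15653/40
Final value = 15653/40

15653/40


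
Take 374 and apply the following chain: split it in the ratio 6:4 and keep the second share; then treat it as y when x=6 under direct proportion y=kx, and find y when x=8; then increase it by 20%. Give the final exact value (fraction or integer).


Start with 374.
Step 1: Split 6:4, second share = 374 * 4/10 = 748/5
Step 2: Direct prop: k = (748/5)/6; new y = k*8 = 748/5*8/6 = 2992/15
Step 3: Increase by 20%: 2992/15 * 120/100 = 5984/25
Final result = 5984/25

5984/25


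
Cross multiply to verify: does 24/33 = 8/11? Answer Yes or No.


Cross multiply to check 24/33 = 8/11
Left cross product: 24 * 11 = 264
Right cross product: 33 * 8 = 264
264 = 264
Equal, so proportions match => Yes

Yes


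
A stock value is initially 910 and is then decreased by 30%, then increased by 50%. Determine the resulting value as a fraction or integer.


Start: 910
Step 1: decrease by 30% => multiply by 70/100
  910 * 70/100 = 637
Step 2: increase by 50% => multiply by 150/100
  637 * 150/100 = 1911/2
Final value = 1911/2

1911/2


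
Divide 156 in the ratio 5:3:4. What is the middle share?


Ratio = 5:3:4
Total parts = 5 + 3 + 4 = 12
Value per part = 156 / 12 = 13
First share = 5 * 13 = 65
Middle share = 3 * 13 = 39
Third share = 4 * 13 = 52

39


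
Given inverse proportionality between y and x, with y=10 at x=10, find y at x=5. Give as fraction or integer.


Inverse proportion: y = k/x
Find k: k = 10 * 10 = 100
Compute y at x=5: y = 100/5
y = 20

20


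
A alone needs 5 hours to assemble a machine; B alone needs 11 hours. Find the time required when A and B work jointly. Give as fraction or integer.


Rate of A = 1/5 job per hour
Rate of B = 1/11 job per hour
Combined rate = 1/5 + 1/11
Find common denominator: (11 + 5)/(5*11) = 16/55
Combined rate = 16/55 job per hour
Time together = 1 / (16/55) = 55/16 hours

55/16


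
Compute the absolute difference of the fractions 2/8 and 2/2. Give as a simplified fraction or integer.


Simplify: 2/8 = 1/4 and 2/2 = 1
Find common denominator: LCD = 4
Convert: 1/4 and 4/4
Difference = |1 - 4|/4 = 3/4
Simplified = 3/4

3/4


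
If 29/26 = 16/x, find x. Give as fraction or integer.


Setting up: 29/26 = 16/x
Cross multiply: 29 * x = 26 * 16
29x = 416
x = 416/29
x = 416/29

416/29


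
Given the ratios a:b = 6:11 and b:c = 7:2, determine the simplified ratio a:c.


Given a:b = 6:11 and b:c = 7:2
Make b consistent. Multiply first ratio by 7: a:b = 42:77
Multiply second ratio by 11: b:c = 77:22
Now b = 77 in both, so a:b:c = 42:77:22
Therefore a:c = 42:22
Simplify by GCD: a:c = 21:11

21:11


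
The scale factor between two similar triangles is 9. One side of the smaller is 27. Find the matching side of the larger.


Similar triangles have proportional sides
Scale factor = 9
Smaller side = 27
Corresponding larger side = 27 * 9
= 243

243


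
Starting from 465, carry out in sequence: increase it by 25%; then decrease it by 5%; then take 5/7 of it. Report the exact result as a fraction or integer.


Start with 465.
Step 1: Increase by 25%: 465 * 125/100 = 2325/4
Step 2: Decrease by 5%: 2325/4 * 95/100 = 8835/16
Step 3: Take 5/7: 8835/16 * 5/7 = 44175/112
Final result = 44175/112

44175/112


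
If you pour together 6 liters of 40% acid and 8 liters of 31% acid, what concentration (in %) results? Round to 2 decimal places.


Solute in mixture 1 = 40% of 6 L = 6*40/100 = 12/5 L
Solute in mixture 2 = 31% of 8 L = 8*31/100 = 62/25 L
Total solute = 12/5 + 62/25 = 122/25 L
Total volume = 6 + 8 = 14 L
Final concentration = 122/25/14 * 100 = 34.86%

34.86


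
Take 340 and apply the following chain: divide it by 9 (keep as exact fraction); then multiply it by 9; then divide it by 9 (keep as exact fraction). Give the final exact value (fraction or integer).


Start with 340.
Step 1: Divide by 9: 340 / 9 = 340/9
Step 2: Multiply by 9: 340/9 * 9 = 340
Step 3: Divide by 9: 340 / 9 = 340/9
Final result = 340/9

340/9


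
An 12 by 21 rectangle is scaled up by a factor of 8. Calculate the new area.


Original dimensions: 12 x 21
Enlargement factor = 8
New width = 12 * 8 = 96
New height = 21 * 8 = 168
New area = 96 * 168 = 16128

16128


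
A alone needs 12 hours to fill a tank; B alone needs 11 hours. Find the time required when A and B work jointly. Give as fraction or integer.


Rate of A = 1/12 job per hour
Rate of B = 1/11 job per hour
Combined rate = 1/12 + 1/11
Find common denominator: (11 + 12)/(12*11) = 23/132
Combined rate = 23/132 job per hour
Time together = 1 / (23/132) = 132/23 hours

132/23


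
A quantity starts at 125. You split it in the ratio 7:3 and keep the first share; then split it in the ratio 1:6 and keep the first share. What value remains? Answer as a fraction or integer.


Start with 125.
Step 1: Split 7:3, first share = 125 * 7/10 = 175/2
Step 2: Split 1:6, first share = 175/2 * 1/7 = 25/2
Final result = 25/2

25/2


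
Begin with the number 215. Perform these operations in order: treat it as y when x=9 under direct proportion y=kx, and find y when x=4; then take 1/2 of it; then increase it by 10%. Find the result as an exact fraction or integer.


Start with 215.
Step 1: Direct prop: k = (215)/9; new y = k*4 = 215*4/9 = 860/9
Step 2: Take 1/2: 860/9 * 1/2 = 430/9
Step 3: Increase by 10%: 430/9 * 110/100 = 473/9
Final result = 473/9

473/9


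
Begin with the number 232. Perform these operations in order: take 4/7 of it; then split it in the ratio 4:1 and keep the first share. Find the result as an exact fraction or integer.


Start with 232.
Step 1: Take 4/7: 232 * 4/7 = 928/7
Step 2: Split 4:1, first share = 928/7 * 4/5 = 3712/35
Final result = 3712/35

3712/35


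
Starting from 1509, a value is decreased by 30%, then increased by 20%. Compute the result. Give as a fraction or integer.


Start: 1509
Step 1: decrease by 30% => multiply by 70/100
  1509 * 70/100 = 10563/10
Step 2: increase by 20% => multiply by 120/100
  10563/10 * 120/100 = 31689/25
Final value = 31689/25

31689/25


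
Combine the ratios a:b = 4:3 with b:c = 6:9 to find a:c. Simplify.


Given a:b = 4:3 and b:c = 6:9
Make b consistent. Multiply first ratio by 6: a:b = 24:18
Multiply second ratio by 3: b:c = 18:27
Now b = 18 in both, so a:b:c = 24:18:27
Therefore a:c = 24:27
Simplify by GCD: a:c = 8:9

8:9


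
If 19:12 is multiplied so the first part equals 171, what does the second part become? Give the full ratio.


Original ratio: 19:12
First term target: 171
Scale factor = 171 / 19 = 9
Multiply second term: 12 * 9 = 108
Equivalent ratio = 171:108

171:108


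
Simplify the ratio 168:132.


Find GCD(168, 132)
GCD = 12
Divide both by 12: 168/12 = 14, 132/12 = 11
Simplified ratio = 14:11

14:11


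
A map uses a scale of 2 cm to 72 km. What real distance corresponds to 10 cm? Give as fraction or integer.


Map scale: 2 cm = 72 km
Measured distance on map = 10 cm
Set up proportion: 10 * 72 / 2
= 720 / 2
= 360 km

360


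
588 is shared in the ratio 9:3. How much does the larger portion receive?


Total parts = 9 + 3 = 12
Value per part = 588 / 12 = 49
First share = 9 * 49 = 441
Second share = 3 * 49 = 147
Larger share = 441

441


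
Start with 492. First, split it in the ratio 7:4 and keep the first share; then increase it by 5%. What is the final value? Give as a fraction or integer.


Start with 492.
Step 1: Split 7:4, first share = 492 * 7/11 = 3444/11
Step 2: Increase by 5%: 3444/11 * 105/100 = 18081/55
Final result = 18081/55

18081/55


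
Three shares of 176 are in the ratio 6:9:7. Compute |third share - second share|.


Total parts = 6 + 9 + 7 = 22
Value per part = 176 / 22 = 8
Shares: 6*8=48, 9*8=72, 7*8=56
Third share = 56, second share = 72
Difference = |56 - 72| = 16

16


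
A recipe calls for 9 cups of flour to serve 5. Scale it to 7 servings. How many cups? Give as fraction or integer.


Original: 9 cups for 5 servings
Target servings = 7
Scaling factor = 7/5
New amount = 9 * 7/5
= 63/5
= 63/5 cups

63/5


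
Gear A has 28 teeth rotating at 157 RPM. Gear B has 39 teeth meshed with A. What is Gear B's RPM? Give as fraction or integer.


Gear ratio: teeth_A * RPM_A = teeth_B * RPM_B
28 * 157 = 39 * RPM_B
4396 = 39 * RPM_B
RPM_B = 4396 / 39
RPM_B = 4396/39

4396/39


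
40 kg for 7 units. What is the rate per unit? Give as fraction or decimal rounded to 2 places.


Total kg = 40
Number of units = 7
Unit rate = 40 / 7
= 5.71 kg per unit

5.71


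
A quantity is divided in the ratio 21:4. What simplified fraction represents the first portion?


Total parts = 21 + 4 = 25
First part fraction = 21/25
Simplify: 21/25 = 21/25

21/25


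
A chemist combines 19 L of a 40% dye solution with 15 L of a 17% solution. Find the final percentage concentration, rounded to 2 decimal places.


Solute in mixture 1 = 40% of 19 L = 19*40/100 = 38/5 L
Solute in mixture 2 = 17% of 15 L = 15*17/100 = 51/20 L
Total solute = 38/5 + 51/20 = 203/20 L
Total volume = 19 + 15 = 34 L
Final concentration = 203/20/34 * 100 = 29.85%

29.85


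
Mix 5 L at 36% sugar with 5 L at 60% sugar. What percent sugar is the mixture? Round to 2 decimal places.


Solute in mixture 1 = 36% of 5 L = 5*36/100 = 9/5 L
Solute in mixture 2 = 60% of 5 L = 5*60/100 = 3 L
Total solute = 9/5 + 3 = 24/5 L
Total volume = 5 + 5 = 10 L
Final concentration = 24/5/10 * 100 = 48.00%

48.00


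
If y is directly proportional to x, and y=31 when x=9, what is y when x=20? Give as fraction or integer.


Direct proportion: y = kx
Find k: k = 31/9 = 31/9
Compute y at x=20: y = 31/9 * 20
y = 620/9

620/9


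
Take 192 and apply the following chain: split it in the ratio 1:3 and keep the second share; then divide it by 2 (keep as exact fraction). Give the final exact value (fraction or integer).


Start with 192.
Step 1: Split 1:3, second share = 192 * 3/4 = 144
Step 2: Divide by 2: 144 / 2 = 72
Final result = 72

72


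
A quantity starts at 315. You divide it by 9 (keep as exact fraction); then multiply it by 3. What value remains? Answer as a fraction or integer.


Start with 315.
Step 1: Divide by 9: 315 / 9 = 35
Step 2: Multiply by 3: 35 * 3 = 105
Final result = 105

105


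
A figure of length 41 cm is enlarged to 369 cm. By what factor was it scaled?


Original length = 41 cm
Scaled length = 369 cm
Scale factor = 369 / 41
= 9

9


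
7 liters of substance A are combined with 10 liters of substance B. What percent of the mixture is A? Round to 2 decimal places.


Volume of A = 7 L
Volume of B = 10 L
Total volume = 7 + 10 = 17 L
Percentage of A = (7/17) * 100
= 41.18%

41.18
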